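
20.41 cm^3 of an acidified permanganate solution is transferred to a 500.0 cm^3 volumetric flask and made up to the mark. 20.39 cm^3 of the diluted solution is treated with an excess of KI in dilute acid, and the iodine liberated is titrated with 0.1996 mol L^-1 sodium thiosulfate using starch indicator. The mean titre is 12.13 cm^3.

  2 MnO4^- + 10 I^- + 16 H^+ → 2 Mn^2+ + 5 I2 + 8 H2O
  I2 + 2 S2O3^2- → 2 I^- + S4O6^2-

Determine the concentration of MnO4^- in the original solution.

0.5818 mol/L

n(S2O3^2-) = 0.01213 × 0.1996 = 2.421 × 10^-3 mol
n(I2) = n(S2O3^2-)/2 = 1.211 × 10^-3 mol
From the 2:5 ratio, n(MnO4^-) in the aliquot = 2/5 × 1.211 × 10^-3 = 4.842 × 10^-4 mol
[MnO4^-]_dilute = 4.842 × 10^-4 / 0.02039 = 0.02375 mol/L
[MnO4^-]_original = 0.02375 × 500.0/20.41 = 0.5818 mol/L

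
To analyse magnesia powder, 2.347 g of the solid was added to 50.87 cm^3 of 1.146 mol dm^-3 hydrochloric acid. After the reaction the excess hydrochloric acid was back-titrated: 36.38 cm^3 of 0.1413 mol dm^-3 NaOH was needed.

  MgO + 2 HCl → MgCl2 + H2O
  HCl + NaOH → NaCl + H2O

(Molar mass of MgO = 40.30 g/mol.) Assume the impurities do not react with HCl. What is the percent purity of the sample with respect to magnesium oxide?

45.64 %

n(HCl) added = 0.05087 × 1.146 = 0.05830 mol
n(NaOH) used in back-titration = 0.03638 × 0.1413 = 5.140 × 10^-3 mol
n(HCl) left over = 5.140 × 10^-3 mol (1:1 ratio)
n(HCl) consumed by analyte = 0.05830 − 5.140 × 10^-3 = 0.05316 mol
From the 1:2 ratio, n(MgO) = 1/2 × 0.05316 = 0.02658 mol
mass of MgO = 0.02658 × 40.30 = 1.071 g
% MgO = 1.071 / 2.347 × 100 = 45.64 %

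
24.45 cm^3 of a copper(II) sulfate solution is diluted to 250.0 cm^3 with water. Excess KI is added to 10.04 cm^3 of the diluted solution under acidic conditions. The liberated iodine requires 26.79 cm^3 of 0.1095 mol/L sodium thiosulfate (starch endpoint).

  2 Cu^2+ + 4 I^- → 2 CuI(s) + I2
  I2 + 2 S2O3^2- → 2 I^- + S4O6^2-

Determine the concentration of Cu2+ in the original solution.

2.988 mol/L

n(S2O3^2-) = 0.02679 × 0.1095 = 2.934 × 10^-3 mol
n(I2) = n(S2O3^2-)/2 = 1.467 × 10^-3 mol
From the 2:1 ratio, n(Cu2+) in the aliquot = 2/1 × 1.467 × 10^-3 = 2.934 × 10^-3 mol
[Cu2+]_dilute = 2.934 × 10^-3 / 0.01004 = 0.2922 mol/L
[Cu2+]_original = 0.2922 × 250.0/24.45 = 2.988 mol/L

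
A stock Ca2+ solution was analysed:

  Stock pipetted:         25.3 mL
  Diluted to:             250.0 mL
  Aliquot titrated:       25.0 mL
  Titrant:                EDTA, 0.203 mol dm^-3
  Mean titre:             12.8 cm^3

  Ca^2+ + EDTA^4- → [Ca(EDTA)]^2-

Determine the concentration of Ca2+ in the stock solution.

n(EDTA) = 0.0128 × 0.203 = 2.60 × 10^-3 mol
n(Ca2+) in the aliquot = 2.60 × 10^-3 mol (1:1 ratio)
[Ca2+]_dilute = 2.60 × 10^-3 / 0.0250 = 0.104 mol/L
Dilution factor = 250.0 / 25.3 = 9.881
[Ca2+]_stock = 0.104 × 9.881 = 1.03 mol/L

1.03 mol/L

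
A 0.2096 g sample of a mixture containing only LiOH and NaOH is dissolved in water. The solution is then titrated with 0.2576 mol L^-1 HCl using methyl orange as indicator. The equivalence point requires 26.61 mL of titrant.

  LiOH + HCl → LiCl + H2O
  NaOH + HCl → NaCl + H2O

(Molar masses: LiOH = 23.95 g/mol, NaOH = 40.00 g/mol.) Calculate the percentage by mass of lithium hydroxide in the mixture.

n(HCl) = 0.02661 × 0.2576 = 6.855 × 10^-3 mol
Let x = n(LiOH), y = n(NaOH).
Titrant: 1x + 1y = 6.855 × 10^-3;  mass: 23.95x + 40.00y = 0.2096
Solving, x = 4.024 × 10^-3 mol, y = 2.830 × 10^-3 mol
mass of LiOH = 4.024 × 10^-3 × 23.95 = 0.09638 g
% LiOH = 0.09638 / 0.2096 × 100 = 45.98 %

45.98 %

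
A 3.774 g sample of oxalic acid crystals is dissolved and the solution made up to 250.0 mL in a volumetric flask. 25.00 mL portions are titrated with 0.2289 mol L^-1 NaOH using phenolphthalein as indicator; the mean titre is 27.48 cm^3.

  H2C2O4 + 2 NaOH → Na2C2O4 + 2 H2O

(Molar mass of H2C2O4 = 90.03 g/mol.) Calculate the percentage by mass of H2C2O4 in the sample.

n(NaOH) per titration = 0.02748 × 0.2289 = 6.290 × 10^-3 mol
From the 1:2 ratio, n(H2C2O4) in each aliquot = 1/2 × 6.290 × 10^-3 = 3.145 × 10^-3 mol
n(H2C2O4) in the whole flask = 3.145 × 10^-3 × 250.0/25.00 = 0.03145 mol
mass of H2C2O4 = 0.03145 × 90.03 = 2.832 g
% H2C2O4 = 2.832 / 3.774 × 100 = 75.03 %

75.03 %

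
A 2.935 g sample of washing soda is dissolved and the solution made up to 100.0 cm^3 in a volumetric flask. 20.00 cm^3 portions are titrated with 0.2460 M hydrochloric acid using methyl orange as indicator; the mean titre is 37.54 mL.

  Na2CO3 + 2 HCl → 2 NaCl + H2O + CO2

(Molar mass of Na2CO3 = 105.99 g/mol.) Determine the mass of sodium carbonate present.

2.447 g

n(HCl) per titration = 0.03754 × 0.2460 = 9.235 × 10^-3 mol
From the 1:2 ratio, n(Na2CO3) in each aliquot = 1/2 × 9.235 × 10^-3 = 4.617 × 10^-3 mol
n(Na2CO3) in the whole flask = 4.617 × 10^-3 × 100.0/20.00 = 0.02309 mol
mass of Na2CO3 = 0.02309 × 105.99 = 2.447 g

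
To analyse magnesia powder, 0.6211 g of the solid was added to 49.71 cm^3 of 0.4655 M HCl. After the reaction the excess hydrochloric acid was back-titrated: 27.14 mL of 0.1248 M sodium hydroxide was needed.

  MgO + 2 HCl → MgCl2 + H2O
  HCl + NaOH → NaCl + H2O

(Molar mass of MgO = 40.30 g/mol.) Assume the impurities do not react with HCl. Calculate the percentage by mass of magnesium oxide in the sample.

n(HCl) added = 0.04971 × 0.4655 = 0.02314 mol
n(NaOH) used in back-titration = 0.02714 × 0.1248 = 3.387 × 10^-3 mol
n(HCl) left over = 3.387 × 10^-3 mol (1:1 ratio)
n(HCl) consumed by analyte = 0.02314 − 3.387 × 10^-3 = 0.01975 mol
From the 1:2 ratio, n(MgO) = 1/2 × 0.01975 = 9.876 × 10^-3 mol
mass of MgO = 9.876 × 10^-3 × 40.30 = 0.3980 g
% MgO = 0.3980 / 0.6211 × 100 = 64.08 %

64.08 %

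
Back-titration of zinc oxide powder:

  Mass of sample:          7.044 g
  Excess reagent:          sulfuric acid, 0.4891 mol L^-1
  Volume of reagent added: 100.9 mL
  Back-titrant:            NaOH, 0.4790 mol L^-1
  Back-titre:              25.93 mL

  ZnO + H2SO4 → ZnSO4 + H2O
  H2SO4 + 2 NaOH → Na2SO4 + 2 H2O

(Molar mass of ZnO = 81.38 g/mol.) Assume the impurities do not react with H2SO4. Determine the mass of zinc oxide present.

n(H2SO4) added = 0.1009 × 0.4891 = 0.04935 mol
n(NaOH) used in back-titration = 0.02593 × 0.4790 = 0.01242 mol
From the 1:2 ratio, n(H2SO4) left over = 1/2 × 0.01242 = 6.210 × 10^-3 mol
n(H2SO4) consumed by analyte = 0.04935 − 6.210 × 10^-3 = 0.04314 mol
n(ZnO) = 0.04314 mol (1:1 ratio)
mass of ZnO = 0.04314 × 81.38 = 3.511 g

3.511 g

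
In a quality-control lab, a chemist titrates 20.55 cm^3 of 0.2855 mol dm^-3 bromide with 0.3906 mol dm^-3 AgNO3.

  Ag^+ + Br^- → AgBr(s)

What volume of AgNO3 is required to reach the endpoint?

n(Br-) = 0.02055 L × 0.2855 mol/L = 5.867 × 10^-3 mol
n(AgNO3) = 5.867 × 10^-3 mol (1:1 stoichiometry)
V(AgNO3) = 5.867 × 10^-3 mol / 0.3906 mol/L = 0.01502 L = 15.02 mL

15.02 mL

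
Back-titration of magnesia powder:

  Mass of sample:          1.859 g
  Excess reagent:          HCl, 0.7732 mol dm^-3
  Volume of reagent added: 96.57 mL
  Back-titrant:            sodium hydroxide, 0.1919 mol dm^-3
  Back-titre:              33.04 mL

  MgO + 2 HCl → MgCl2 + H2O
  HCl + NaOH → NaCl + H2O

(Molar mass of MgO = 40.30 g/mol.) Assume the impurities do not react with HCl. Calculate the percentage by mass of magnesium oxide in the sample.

n(HCl) added = 0.09657 × 0.7732 = 0.07467 mol
n(NaOH) used in back-titration = 0.03304 × 0.1919 = 6.340 × 10^-3 mol
n(HCl) left over = 6.340 × 10^-3 mol (1:1 ratio)
n(HCl) consumed by analyte = 0.07467 − 6.340 × 10^-3 = 0.06833 mol
From the 1:2 ratio, n(MgO) = 1/2 × 0.06833 = 0.03416 mol
mass of MgO = 0.03416 × 40.30 = 1.377 g
% MgO = 1.377 / 1.859 × 100 = 74.06 %

74.06 %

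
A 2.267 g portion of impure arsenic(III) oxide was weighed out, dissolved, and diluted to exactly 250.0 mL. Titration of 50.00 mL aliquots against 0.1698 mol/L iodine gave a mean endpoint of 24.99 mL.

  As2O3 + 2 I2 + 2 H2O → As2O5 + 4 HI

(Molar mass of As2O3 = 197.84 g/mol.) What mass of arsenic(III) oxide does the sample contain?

2.099 g

n(I2) per titration = 0.02499 × 0.1698 = 4.243 × 10^-3 mol
From the 1:2 ratio, n(As2O3) in each aliquot = 1/2 × 4.243 × 10^-3 = 2.122 × 10^-3 mol
n(As2O3) in the whole flask = 2.122 × 10^-3 × 250.0/50.00 = 0.01061 mol
mass of As2O3 = 0.01061 × 197.84 = 2.099 g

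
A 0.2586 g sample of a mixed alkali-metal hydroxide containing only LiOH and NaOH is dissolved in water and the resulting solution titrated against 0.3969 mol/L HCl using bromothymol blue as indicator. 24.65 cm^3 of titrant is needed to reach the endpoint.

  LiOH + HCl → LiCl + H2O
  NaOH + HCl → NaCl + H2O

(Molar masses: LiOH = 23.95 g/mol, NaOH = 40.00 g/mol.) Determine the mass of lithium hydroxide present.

n(HCl) = 0.02465 × 0.3969 = 9.784 × 10^-3 mol
Let x = n(LiOH), y = n(NaOH).
Titrant: 1x + 1y = 9.784 × 10^-3;  mass: 23.95x + 40.00y = 0.2586
Solving, x = 8.271 × 10^-3 mol, y = 1.513 × 10^-3 mol
mass of LiOH = 8.271 × 10^-3 × 23.95 = 0.1981 g

0.1981 g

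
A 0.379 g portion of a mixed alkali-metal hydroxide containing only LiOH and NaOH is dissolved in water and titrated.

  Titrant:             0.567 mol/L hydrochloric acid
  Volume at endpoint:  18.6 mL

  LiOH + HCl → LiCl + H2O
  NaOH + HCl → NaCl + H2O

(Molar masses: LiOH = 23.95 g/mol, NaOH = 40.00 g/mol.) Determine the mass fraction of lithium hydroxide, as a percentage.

16.9 %

n(HCl) = 0.0186 × 0.567 = 0.0105 mol
Let x = n(LiOH), y = n(NaOH).
Titrant: 1x + 1y = 0.0105;  mass: 23.95x + 40.00y = 0.379
Solving, x = 2.67 × 10^-3 mol, y = 7.88 × 10^-3 mol
mass of LiOH = 2.67 × 10^-3 × 23.95 = 0.0639 g
% LiOH = 0.0639 / 0.379 × 100 = 16.9 %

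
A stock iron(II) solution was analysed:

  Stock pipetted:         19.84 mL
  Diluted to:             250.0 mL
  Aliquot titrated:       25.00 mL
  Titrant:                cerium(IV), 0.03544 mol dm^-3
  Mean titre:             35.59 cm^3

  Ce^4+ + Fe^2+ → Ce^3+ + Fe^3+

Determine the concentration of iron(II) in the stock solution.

0.6357 mol/L

n(Ce4+) = 0.03559 × 0.03544 = 1.261 × 10^-3 mol
n(Fe2+) in the aliquot = 1.261 × 10^-3 mol (1:1 ratio)
[Fe2+]_dilute = 1.261 × 10^-3 / 0.02500 = 0.05045 mol/L
Dilution factor = 250.0 / 19.84 = 12.60
[Fe2+]_stock = 0.05045 × 12.60 = 0.6357 mol/L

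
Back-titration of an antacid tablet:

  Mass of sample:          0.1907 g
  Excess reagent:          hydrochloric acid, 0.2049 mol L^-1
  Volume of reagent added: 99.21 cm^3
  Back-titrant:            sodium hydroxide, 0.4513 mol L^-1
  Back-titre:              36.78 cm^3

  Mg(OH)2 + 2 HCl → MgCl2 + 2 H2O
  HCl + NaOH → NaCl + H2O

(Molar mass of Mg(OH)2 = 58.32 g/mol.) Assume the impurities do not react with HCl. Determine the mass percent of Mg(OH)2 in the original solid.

n(HCl) added = 0.09921 × 0.2049 = 0.02033 mol
n(NaOH) used in back-titration = 0.03678 × 0.4513 = 0.01660 mol
n(HCl) left over = 0.01660 mol (1:1 ratio)
n(HCl) consumed by analyte = 0.02033 − 0.01660 = 3.729 × 10^-3 mol
From the 1:2 ratio, n(Mg(OH)2) = 1/2 × 3.729 × 10^-3 = 1.865 × 10^-3 mol
mass of Mg(OH)2 = 1.865 × 10^-3 × 58.32 = 0.1087 g
% Mg(OH)2 = 0.1087 / 0.1907 × 100 = 57.03 %

57.03 %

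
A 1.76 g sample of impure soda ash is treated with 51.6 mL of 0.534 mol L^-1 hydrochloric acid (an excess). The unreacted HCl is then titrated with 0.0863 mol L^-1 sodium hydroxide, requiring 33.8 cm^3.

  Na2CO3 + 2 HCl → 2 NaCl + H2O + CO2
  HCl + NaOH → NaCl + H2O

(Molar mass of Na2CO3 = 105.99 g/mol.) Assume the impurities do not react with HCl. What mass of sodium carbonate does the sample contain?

n(HCl) added = 0.0516 × 0.534 = 0.0276 mol
n(NaOH) used in back-titration = 0.0338 × 0.0863 = 2.92 × 10^-3 mol
n(HCl) left over = 2.92 × 10^-3 mol (1:1 ratio)
n(HCl) consumed by analyte = 0.0276 − 2.92 × 10^-3 = 0.0246 mol
From the 1:2 ratio, n(Na2CO3) = 1/2 × 0.0246 = 0.0123 mol
mass of Na2CO3 = 0.0123 × 105.99 = 1.31 g

1.31 g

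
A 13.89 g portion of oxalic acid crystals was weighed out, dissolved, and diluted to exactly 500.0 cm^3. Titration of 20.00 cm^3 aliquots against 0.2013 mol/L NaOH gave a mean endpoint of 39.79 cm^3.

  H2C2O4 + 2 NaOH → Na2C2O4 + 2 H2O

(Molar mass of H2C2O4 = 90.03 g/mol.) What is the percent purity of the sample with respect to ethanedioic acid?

n(NaOH) per titration = 0.03979 × 0.2013 = 8.010 × 10^-3 mol
From the 1:2 ratio, n(H2C2O4) in each aliquot = 1/2 × 8.010 × 10^-3 = 4.005 × 10^-3 mol
n(H2C2O4) in the whole flask = 4.005 × 10^-3 × 500.0/20.00 = 0.1001 mol
mass of H2C2O4 = 0.1001 × 90.03 = 9.014 g
% H2C2O4 = 9.014 / 13.89 × 100 = 64.90 %

64.90 %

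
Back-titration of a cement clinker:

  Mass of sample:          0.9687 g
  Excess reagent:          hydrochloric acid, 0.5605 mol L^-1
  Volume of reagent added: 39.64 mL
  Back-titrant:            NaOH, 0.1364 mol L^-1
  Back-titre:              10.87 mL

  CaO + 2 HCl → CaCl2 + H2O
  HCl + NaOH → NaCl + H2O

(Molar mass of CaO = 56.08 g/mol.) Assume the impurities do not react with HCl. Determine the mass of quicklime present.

n(HCl) added = 0.03964 × 0.5605 = 0.02222 mol
n(NaOH) used in back-titration = 0.01087 × 0.1364 = 1.483 × 10^-3 mol
n(HCl) left over = 1.483 × 10^-3 mol (1:1 ratio)
n(HCl) consumed by analyte = 0.02222 − 1.483 × 10^-3 = 0.02074 mol
From the 1:2 ratio, n(CaO) = 1/2 × 0.02074 = 0.01037 mol
mass of CaO = 0.01037 × 56.08 = 0.5814 g

0.5814 g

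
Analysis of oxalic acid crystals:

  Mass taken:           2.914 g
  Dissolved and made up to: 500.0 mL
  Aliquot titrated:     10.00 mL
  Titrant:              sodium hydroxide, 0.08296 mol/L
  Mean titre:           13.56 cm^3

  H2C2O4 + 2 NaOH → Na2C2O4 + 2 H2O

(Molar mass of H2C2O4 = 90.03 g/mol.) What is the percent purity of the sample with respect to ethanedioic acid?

86.89 %

n(NaOH) per titration = 0.01356 × 0.08296 = 1.125 × 10^-3 mol
From the 1:2 ratio, n(H2C2O4) in each aliquot = 1/2 × 1.125 × 10^-3 = 5.625 × 10^-4 mol
n(H2C2O4) in the whole flask = 5.625 × 10^-4 × 500.0/10.00 = 0.02812 mol
mass of H2C2O4 = 0.02812 × 90.03 = 2.532 g
% H2C2O4 = 2.532 / 2.914 × 100 = 86.89 %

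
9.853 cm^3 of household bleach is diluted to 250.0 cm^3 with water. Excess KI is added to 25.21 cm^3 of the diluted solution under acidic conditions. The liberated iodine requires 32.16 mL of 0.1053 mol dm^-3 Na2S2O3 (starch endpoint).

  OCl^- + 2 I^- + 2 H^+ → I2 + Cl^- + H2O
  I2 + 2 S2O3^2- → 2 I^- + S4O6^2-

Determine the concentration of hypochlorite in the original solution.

n(S2O3^2-) = 0.03216 × 0.1053 = 3.386 × 10^-3 mol
n(I2) = n(S2O3^2-)/2 = 1.693 × 10^-3 mol
n(OCl^-) in the aliquot = 1.693 × 10^-3 mol (1:1 ratio)
[OCl^-]_dilute = 1.693 × 10^-3 / 0.02521 = 0.06716 mol/L
[OCl^-]_original = 0.06716 × 250.0/9.853 = 1.704 mol/L

1.704 mol/L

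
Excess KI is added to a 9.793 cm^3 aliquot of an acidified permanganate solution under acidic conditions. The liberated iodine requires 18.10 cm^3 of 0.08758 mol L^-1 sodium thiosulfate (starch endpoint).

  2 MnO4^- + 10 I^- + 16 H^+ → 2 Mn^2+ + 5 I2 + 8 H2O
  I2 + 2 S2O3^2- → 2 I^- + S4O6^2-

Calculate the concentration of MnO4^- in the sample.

0.03237 mol/L

n(S2O3^2-) = 0.01810 × 0.08758 = 1.585 × 10^-3 mol
n(I2) = n(S2O3^2-)/2 = 7.926 × 10^-4 mol
From the 2:5 ratio, n(MnO4^-) in the aliquot = 2/5 × 7.926 × 10^-4 = 3.170 × 10^-4 mol
[MnO4^-] = 3.170 × 10^-4 / 0.009793 = 0.03237 mol/L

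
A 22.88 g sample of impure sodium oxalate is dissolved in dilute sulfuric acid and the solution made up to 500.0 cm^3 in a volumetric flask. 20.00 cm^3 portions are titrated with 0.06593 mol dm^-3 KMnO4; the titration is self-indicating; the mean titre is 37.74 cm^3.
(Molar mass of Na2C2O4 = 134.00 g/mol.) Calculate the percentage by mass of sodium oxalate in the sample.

2 MnO4^- + 5 C2O4^2- + 16 H^+ → 2 Mn^2+ + 10 CO2 + 8 H2O
n(KMnO4) per titration = 0.03774 × 0.06593 = 2.488 × 10^-3 mol
From the 5:2 ratio, n(Na2C2O4) in each aliquot = 5/2 × 2.488 × 10^-3 = 6.220 × 10^-3 mol
n(Na2C2O4) in the whole flask = 6.220 × 10^-3 × 500.0/20.00 = 0.1555 mol
mass of Na2C2O4 = 0.1555 × 134.00 = 20.84 g
% Na2C2O4 = 20.84 / 22.88 × 100 = 91.08 %

91.08 %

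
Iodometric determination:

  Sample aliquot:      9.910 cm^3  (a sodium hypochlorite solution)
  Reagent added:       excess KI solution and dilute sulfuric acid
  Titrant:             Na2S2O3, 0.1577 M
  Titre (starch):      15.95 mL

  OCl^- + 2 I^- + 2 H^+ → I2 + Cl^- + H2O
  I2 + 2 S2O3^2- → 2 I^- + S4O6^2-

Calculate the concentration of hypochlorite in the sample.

0.1269 M

n(S2O3^2-) = 0.01595 × 0.1577 = 2.515 × 10^-3 mol
n(I2) = n(S2O3^2-)/2 = 1.258 × 10^-3 mol
n(OCl^-) in the aliquot = 1.258 × 10^-3 mol (1:1 ratio)
[OCl^-] = 1.258 × 10^-3 / 0.009910 = 0.1269 mol/L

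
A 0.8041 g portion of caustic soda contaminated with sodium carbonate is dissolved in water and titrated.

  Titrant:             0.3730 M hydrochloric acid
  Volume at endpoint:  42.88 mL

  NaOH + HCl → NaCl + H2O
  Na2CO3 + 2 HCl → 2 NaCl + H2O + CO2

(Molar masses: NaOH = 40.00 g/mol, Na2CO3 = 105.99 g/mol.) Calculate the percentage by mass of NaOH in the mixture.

n(HCl) = 0.04288 × 0.3730 = 0.01599 mol
Let x = n(NaOH), y = n(Na2CO3).
Titrant: 1x + 2y = 0.01599;  mass: 40.00x + 105.99y = 0.8041
Solving, x = 3.349 × 10^-3 mol, y = 6.323 × 10^-3 mol
mass of NaOH = 3.349 × 10^-3 × 40.00 = 0.1339 g
% NaOH = 0.1339 / 0.8041 × 100 = 16.66 %

16.66 %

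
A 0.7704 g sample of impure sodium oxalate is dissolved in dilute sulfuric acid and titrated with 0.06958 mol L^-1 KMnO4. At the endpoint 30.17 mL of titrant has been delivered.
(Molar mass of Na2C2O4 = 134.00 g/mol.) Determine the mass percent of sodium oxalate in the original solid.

91.28 %

2 MnO4^- + 5 C2O4^2- + 16 H^+ → 2 Mn^2+ + 10 CO2 + 8 H2O
n(KMnO4) = 0.03017 L × 0.06958 mol/L = 2.099 × 10^-3 mol
From the 5:2 ratio, n(Na2C2O4) = 5/2 × 2.099 × 10^-3 = 5.248 × 10^-3 mol
mass of Na2C2O4 = 5.248 × 10^-3 × 134.00 g/mol = 0.7032 g
% Na2C2O4 = 0.7032 / 0.7704 × 100 = 91.28 %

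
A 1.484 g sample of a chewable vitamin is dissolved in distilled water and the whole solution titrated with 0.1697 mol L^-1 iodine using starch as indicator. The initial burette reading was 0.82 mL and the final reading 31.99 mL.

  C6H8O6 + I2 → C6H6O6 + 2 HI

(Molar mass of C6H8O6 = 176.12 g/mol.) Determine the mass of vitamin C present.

0.9316 g

n(I2) = 0.03117 L × 0.1697 mol/L = 5.290 × 10^-3 mol
n(C6H8O6) = 5.290 × 10^-3 mol (1:1 ratio)
mass of C6H8O6 = 5.290 × 10^-3 × 176.12 g/mol = 0.9316 g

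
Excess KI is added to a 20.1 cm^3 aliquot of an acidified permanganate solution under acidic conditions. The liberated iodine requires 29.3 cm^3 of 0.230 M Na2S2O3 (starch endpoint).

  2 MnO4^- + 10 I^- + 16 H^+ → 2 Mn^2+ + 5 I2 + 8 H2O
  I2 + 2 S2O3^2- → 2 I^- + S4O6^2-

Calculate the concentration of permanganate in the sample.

0.0671 M

n(S2O3^2-) = 0.0293 × 0.230 = 6.74 × 10^-3 mol
n(I2) = n(S2O3^2-)/2 = 3.37 × 10^-3 mol
From the 2:5 ratio, n(MnO4^-) in the aliquot = 2/5 × 3.37 × 10^-3 = 1.35 × 10^-3 mol
[MnO4^-] = 1.35 × 10^-3 / 0.0201 = 0.0671 mol/L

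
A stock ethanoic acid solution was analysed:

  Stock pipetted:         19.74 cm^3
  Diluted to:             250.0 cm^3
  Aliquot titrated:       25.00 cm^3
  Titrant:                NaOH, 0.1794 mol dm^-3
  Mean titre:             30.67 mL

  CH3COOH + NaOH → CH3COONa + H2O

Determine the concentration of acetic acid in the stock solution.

n(NaOH) = 0.03067 × 0.1794 = 5.502 × 10^-3 mol
n(CH3COOH) in the aliquot = 5.502 × 10^-3 mol (1:1 ratio)
[CH3COOH]_dilute = 5.502 × 10^-3 / 0.02500 = 0.2201 mol/L
Dilution factor = 250.0 / 19.74 = 12.66
[CH3COOH]_stock = 0.2201 × 12.66 = 2.787 mol/L

2.787 mol/L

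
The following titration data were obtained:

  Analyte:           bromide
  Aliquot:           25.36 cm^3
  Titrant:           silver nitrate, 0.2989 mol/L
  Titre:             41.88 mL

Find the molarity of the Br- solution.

0.4936 mol/L

Ag^+ + Br^- → AgBr(s)
n(AgNO3) = 0.04188 L × 0.2989 mol/L = 0.01252 mol
n(Br-) = 0.01252 mol (1:1 mole ratio)
[Br-] = 0.01252 mol / 0.02536 L = 0.4936 mol/L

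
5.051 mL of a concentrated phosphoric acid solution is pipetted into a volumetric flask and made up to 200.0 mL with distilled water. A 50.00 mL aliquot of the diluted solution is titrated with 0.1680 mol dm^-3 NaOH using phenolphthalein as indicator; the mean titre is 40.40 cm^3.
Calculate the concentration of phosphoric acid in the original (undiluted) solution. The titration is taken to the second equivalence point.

H3PO4 + 2 NaOH → Na2HPO4 + 2 H2O
n(NaOH) = 0.04040 × 0.1680 = 6.787 × 10^-3 mol
From the 1:2 ratio, n(H3PO4) in the aliquot = 1/2 × 6.787 × 10^-3 = 3.394 × 10^-3 mol
[H3PO4]_dilute = 3.394 × 10^-3 / 0.05000 = 0.06787 mol/L
Dilution factor = 200.0 / 5.051 = 39.60
[H3PO4]_stock = 0.06787 × 39.60 = 2.687 mol/L

2.687 mol/L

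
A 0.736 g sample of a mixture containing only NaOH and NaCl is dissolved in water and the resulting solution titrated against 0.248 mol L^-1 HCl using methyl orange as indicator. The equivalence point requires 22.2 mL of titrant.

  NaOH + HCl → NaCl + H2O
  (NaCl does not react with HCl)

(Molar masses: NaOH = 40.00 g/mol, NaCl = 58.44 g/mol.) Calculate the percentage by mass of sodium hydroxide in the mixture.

n(HCl) = 0.0222 × 0.248 = 5.51 × 10^-3 mol
Let x = n(NaOH), y = n(NaCl).
Titrant: 1x = 5.51 × 10^-3;  mass: 40.00x + 58.44y = 0.736
Solving, x = 5.51 × 10^-3 mol, y = 8.83 × 10^-3 mol
mass of NaOH = 5.51 × 10^-3 × 40.00 = 0.220 g
% NaOH = 0.220 / 0.736 × 100 = 29.9 %

29.9 %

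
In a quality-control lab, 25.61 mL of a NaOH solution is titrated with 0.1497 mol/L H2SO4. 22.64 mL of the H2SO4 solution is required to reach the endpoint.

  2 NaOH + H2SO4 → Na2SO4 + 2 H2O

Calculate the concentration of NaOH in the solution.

0.2647 mol/L

n(H2SO4) = 0.02264 L × 0.1497 mol/L = 3.389 × 10^-3 mol
From the 2:1 mole ratio, n(NaOH) = 2/1 × 3.389 × 10^-3 = 6.778 × 10^-3 mol
[NaOH] = 6.778 × 10^-3 mol / 0.02561 L = 0.2647 mol/L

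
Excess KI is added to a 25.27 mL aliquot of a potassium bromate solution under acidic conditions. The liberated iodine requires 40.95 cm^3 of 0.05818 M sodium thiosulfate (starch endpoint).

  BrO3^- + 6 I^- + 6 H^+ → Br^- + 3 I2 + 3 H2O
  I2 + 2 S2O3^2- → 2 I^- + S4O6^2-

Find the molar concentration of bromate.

0.01571 M

n(S2O3^2-) = 0.04095 × 0.05818 = 2.382 × 10^-3 mol
n(I2) = n(S2O3^2-)/2 = 1.191 × 10^-3 mol
From the 1:3 ratio, n(BrO3^-) in the aliquot = 1/3 × 1.191 × 10^-3 = 3.971 × 10^-4 mol
[BrO3^-] = 3.971 × 10^-4 / 0.02527 = 0.01571 mol/L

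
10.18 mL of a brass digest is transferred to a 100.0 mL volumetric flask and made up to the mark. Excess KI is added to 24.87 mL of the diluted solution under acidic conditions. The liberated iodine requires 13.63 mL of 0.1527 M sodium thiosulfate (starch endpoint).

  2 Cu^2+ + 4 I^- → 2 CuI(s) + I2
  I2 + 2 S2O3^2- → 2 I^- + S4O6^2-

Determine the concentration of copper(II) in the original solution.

0.8221 M

n(S2O3^2-) = 0.01363 × 0.1527 = 2.081 × 10^-3 mol
n(I2) = n(S2O3^2-)/2 = 1.041 × 10^-3 mol
From the 2:1 ratio, n(Cu2+) in the aliquot = 2/1 × 1.041 × 10^-3 = 2.081 × 10^-3 mol
[Cu2+]_dilute = 2.081 × 10^-3 / 0.02487 = 0.08369 mol/L
[Cu2+]_original = 0.08369 × 100.0/10.18 = 0.8221 mol/L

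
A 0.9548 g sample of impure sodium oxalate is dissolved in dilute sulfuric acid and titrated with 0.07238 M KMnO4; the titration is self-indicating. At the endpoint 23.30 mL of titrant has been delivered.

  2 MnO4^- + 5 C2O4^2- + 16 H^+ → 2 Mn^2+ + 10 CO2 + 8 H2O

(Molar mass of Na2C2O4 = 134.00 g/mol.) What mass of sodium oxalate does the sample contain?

n(KMnO4) = 0.02330 L × 0.07238 mol/L = 1.686 × 10^-3 mol
From the 5:2 ratio, n(Na2C2O4) = 5/2 × 1.686 × 10^-3 = 4.216 × 10^-3 mol
mass of Na2C2O4 = 4.216 × 10^-3 × 134.00 g/mol = 0.5650 g

0.5650 g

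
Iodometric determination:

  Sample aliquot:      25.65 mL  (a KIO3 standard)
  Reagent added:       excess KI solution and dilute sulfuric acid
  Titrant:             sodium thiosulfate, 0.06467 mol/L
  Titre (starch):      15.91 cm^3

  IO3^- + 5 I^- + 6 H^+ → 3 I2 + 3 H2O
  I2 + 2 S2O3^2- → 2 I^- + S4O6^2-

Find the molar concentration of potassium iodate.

n(S2O3^2-) = 0.01591 × 0.06467 = 1.029 × 10^-3 mol
n(I2) = n(S2O3^2-)/2 = 5.144 × 10^-4 mol
From the 1:3 ratio, n(IO3^-) in the aliquot = 1/3 × 5.144 × 10^-4 = 1.715 × 10^-4 mol
[IO3^-] = 1.715 × 10^-4 / 0.02565 = 0.006686 mol/L

0.006686 mol/L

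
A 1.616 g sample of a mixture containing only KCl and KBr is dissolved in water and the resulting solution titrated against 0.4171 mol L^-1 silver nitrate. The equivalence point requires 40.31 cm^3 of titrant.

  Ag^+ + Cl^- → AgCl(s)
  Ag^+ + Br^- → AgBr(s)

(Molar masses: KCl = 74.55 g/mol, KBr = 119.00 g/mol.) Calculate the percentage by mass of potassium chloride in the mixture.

39.93 %

n(AgNO3) = 0.04031 × 0.4171 = 0.01681 mol
Let x = n(KCl), y = n(KBr).
Titrant: 1x + 1y = 0.01681;  mass: 74.55x + 119.00y = 1.616
Solving, x = 8.657 × 10^-3 mol, y = 8.157 × 10^-3 mol
mass of KCl = 8.657 × 10^-3 × 74.55 = 0.6453 g
% KCl = 0.6453 / 1.616 × 100 = 39.93 %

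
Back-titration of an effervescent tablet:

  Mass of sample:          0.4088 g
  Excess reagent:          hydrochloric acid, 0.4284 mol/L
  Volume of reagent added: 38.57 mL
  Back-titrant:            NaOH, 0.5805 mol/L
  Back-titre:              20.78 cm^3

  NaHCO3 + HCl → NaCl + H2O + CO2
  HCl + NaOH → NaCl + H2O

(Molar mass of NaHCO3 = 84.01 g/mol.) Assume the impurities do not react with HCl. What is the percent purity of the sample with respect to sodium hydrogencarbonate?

n(HCl) added = 0.03857 × 0.4284 = 0.01652 mol
n(NaOH) used in back-titration = 0.02078 × 0.5805 = 0.01206 mol
n(HCl) left over = 0.01206 mol (1:1 ratio)
n(HCl) consumed by analyte = 0.01652 − 0.01206 = 4.461 × 10^-3 mol
n(NaHCO3) = 4.461 × 10^-3 mol (1:1 ratio)
mass of NaHCO3 = 4.461 × 10^-3 × 84.01 = 0.3747 g
% NaHCO3 = 0.3747 / 0.4088 × 100 = 91.67 %

91.67 %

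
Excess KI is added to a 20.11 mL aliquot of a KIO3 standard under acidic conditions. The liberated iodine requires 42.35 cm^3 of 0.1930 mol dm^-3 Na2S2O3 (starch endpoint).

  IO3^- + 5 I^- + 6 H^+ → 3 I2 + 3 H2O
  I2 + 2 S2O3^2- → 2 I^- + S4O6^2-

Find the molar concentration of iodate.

0.06774 mol/L

n(S2O3^2-) = 0.04235 × 0.1930 = 8.174 × 10^-3 mol
n(I2) = n(S2O3^2-)/2 = 4.087 × 10^-3 mol
From the 1:3 ratio, n(IO3^-) in the aliquot = 1/3 × 4.087 × 10^-3 = 1.362 × 10^-3 mol
[IO3^-] = 1.362 × 10^-3 / 0.02011 = 0.06774 mol/L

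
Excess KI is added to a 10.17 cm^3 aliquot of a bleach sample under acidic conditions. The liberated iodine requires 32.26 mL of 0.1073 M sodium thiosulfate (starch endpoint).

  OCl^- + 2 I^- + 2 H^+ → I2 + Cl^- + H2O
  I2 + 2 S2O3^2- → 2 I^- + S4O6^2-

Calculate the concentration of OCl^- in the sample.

n(S2O3^2-) = 0.03226 × 0.1073 = 3.461 × 10^-3 mol
n(I2) = n(S2O3^2-)/2 = 1.731 × 10^-3 mol
n(OCl^-) in the aliquot = 1.731 × 10^-3 mol (1:1 ratio)
[OCl^-] = 1.731 × 10^-3 / 0.01017 = 0.1702 mol/L

0.1702 M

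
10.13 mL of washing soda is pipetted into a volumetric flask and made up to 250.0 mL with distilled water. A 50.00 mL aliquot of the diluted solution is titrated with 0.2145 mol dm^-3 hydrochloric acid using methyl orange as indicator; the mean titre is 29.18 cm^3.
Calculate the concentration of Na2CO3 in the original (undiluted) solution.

1.545 mol/L

Na2CO3 + 2 HCl → 2 NaCl + H2O + CO2
n(HCl) = 0.02918 × 0.2145 = 6.259 × 10^-3 mol
From the 1:2 ratio, n(Na2CO3) in the aliquot = 1/2 × 6.259 × 10^-3 = 3.130 × 10^-3 mol
[Na2CO3]_dilute = 3.130 × 10^-3 / 0.05000 = 0.06259 mol/L
Dilution factor = 250.0 / 10.13 = 24.68
[Na2CO3]_stock = 0.06259 × 24.68 = 1.545 mol/L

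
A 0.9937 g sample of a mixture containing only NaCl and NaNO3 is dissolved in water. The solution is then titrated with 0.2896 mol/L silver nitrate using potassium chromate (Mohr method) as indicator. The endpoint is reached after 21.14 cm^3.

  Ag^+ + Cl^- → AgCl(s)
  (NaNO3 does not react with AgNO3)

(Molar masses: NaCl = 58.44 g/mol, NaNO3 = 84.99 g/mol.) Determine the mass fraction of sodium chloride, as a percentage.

36.00 %

n(AgNO3) = 0.02114 × 0.2896 = 6.122 × 10^-3 mol
Let x = n(NaCl), y = n(NaNO3).
Titrant: 1x = 6.122 × 10^-3;  mass: 58.44x + 84.99y = 0.9937
Solving, x = 6.122 × 10^-3 mol, y = 7.482 × 10^-3 mol
mass of NaCl = 6.122 × 10^-3 × 58.44 = 0.3578 g
% NaCl = 0.3578 / 0.9937 × 100 = 36.00 %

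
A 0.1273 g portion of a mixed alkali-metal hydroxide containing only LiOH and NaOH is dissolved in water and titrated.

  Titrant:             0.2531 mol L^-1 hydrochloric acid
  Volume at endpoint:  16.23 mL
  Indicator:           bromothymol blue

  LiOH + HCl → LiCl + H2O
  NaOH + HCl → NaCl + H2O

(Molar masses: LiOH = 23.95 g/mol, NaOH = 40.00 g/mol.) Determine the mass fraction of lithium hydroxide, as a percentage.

43.39 %

n(HCl) = 0.01623 × 0.2531 = 4.108 × 10^-3 mol
Let x = n(LiOH), y = n(NaOH).
Titrant: 1x + 1y = 4.108 × 10^-3;  mass: 23.95x + 40.00y = 0.1273
Solving, x = 2.306 × 10^-3 mol, y = 1.802 × 10^-3 mol
mass of LiOH = 2.306 × 10^-3 × 23.95 = 0.05523 g
% LiOH = 0.05523 / 0.1273 × 100 = 43.39 %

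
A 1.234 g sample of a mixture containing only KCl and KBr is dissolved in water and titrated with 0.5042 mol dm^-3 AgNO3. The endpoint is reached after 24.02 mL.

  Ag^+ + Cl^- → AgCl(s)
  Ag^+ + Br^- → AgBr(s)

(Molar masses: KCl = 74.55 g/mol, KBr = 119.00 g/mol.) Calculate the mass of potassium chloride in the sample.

n(AgNO3) = 0.02402 × 0.5042 = 0.01211 mol
Let x = n(KCl), y = n(KBr).
Titrant: 1x + 1y = 0.01211;  mass: 74.55x + 119.00y = 1.234
Solving, x = 4.661 × 10^-3 mol, y = 7.450 × 10^-3 mol
mass of KCl = 4.661 × 10^-3 × 74.55 = 0.3475 g

0.3475 g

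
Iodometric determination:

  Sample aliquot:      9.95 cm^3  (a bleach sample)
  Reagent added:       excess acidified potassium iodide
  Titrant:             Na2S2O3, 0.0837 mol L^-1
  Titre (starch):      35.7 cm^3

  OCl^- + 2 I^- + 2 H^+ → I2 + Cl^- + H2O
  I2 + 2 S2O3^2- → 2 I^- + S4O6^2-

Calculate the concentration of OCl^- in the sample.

0.150 mol/L

n(S2O3^2-) = 0.0357 × 0.0837 = 2.99 × 10^-3 mol
n(I2) = n(S2O3^2-)/2 = 1.49 × 10^-3 mol
n(OCl^-) in the aliquot = 1.49 × 10^-3 mol (1:1 ratio)
[OCl^-] = 1.49 × 10^-3 / 0.00995 = 0.150 mol/L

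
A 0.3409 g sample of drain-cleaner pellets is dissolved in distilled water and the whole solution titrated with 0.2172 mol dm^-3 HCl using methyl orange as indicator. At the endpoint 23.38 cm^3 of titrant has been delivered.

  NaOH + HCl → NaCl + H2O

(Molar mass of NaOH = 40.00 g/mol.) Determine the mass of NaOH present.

0.2031 g

n(HCl) = 0.02338 L × 0.2172 mol/L = 5.078 × 10^-3 mol
n(NaOH) = 5.078 × 10^-3 mol (1:1 ratio)
mass of NaOH = 5.078 × 10^-3 × 40.00 g/mol = 0.2031 g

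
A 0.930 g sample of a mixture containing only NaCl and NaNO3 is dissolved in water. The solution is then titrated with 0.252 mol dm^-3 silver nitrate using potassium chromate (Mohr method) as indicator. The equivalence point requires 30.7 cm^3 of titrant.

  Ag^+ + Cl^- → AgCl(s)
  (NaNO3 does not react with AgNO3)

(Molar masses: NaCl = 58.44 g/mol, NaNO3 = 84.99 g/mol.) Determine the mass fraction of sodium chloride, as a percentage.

n(AgNO3) = 0.0307 × 0.252 = 7.74 × 10^-3 mol
Let x = n(NaCl), y = n(NaNO3).
Titrant: 1x = 7.74 × 10^-3;  mass: 58.44x + 84.99y = 0.930
Solving, x = 7.74 × 10^-3 mol, y = 5.62 × 10^-3 mol
mass of NaCl = 7.74 × 10^-3 × 58.44 = 0.452 g
% NaCl = 0.452 / 0.930 × 100 = 48.6 %

48.6 %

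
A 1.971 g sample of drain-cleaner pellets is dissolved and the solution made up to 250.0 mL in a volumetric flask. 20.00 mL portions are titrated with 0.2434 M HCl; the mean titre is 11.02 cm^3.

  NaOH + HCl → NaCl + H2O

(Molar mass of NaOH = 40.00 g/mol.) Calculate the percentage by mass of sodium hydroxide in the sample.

n(HCl) per titration = 0.01102 × 0.2434 = 2.682 × 10^-3 mol
n(NaOH) in each aliquot = 2.682 × 10^-3 mol (1:1 ratio)
n(NaOH) in the whole flask = 2.682 × 10^-3 × 250.0/20.00 = 0.03353 mol
mass of NaOH = 0.03353 × 40.00 = 1.341 g
% NaOH = 1.341 / 1.971 × 100 = 68.04 %

68.04 %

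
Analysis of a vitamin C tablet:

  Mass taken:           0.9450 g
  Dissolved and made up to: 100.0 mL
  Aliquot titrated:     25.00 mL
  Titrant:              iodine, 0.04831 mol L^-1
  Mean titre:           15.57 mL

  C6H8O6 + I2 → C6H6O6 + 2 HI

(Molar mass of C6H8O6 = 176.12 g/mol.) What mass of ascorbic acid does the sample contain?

0.5299 g

n(I2) per titration = 0.01557 × 0.04831 = 7.522 × 10^-4 mol
n(C6H8O6) in each aliquot = 7.522 × 10^-4 mol (1:1 ratio)
n(C6H8O6) in the whole flask = 7.522 × 10^-4 × 100.0/25.00 = 3.009 × 10^-3 mol
mass of C6H8O6 = 3.009 × 10^-3 × 176.12 = 0.5299 g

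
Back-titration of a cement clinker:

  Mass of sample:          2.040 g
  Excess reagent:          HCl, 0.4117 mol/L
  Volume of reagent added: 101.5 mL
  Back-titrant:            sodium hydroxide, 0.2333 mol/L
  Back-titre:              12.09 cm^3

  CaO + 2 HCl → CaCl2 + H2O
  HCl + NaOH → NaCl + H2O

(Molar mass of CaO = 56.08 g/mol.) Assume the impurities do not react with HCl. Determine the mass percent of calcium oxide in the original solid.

53.56 %

n(HCl) added = 0.1015 × 0.4117 = 0.04179 mol
n(NaOH) used in back-titration = 0.01209 × 0.2333 = 2.821 × 10^-3 mol
n(HCl) left over = 2.821 × 10^-3 mol (1:1 ratio)
n(HCl) consumed by analyte = 0.04179 − 2.821 × 10^-3 = 0.03897 mol
From the 1:2 ratio, n(CaO) = 1/2 × 0.03897 = 0.01948 mol
mass of CaO = 0.01948 × 56.08 = 1.093 g
% CaO = 1.093 / 2.040 × 100 = 53.56 %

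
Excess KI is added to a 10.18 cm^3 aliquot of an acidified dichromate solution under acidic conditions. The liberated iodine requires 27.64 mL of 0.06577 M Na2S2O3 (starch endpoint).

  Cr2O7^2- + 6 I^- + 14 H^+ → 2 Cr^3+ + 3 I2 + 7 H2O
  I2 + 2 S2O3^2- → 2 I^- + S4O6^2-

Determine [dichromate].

n(S2O3^2-) = 0.02764 × 0.06577 = 1.818 × 10^-3 mol
n(I2) = n(S2O3^2-)/2 = 9.089 × 10^-4 mol
From the 1:3 ratio, n(Cr2O7^2-) in the aliquot = 1/3 × 9.089 × 10^-4 = 3.030 × 10^-4 mol
[Cr2O7^2-] = 3.030 × 10^-4 / 0.01018 = 0.02976 mol/L

0.02976 M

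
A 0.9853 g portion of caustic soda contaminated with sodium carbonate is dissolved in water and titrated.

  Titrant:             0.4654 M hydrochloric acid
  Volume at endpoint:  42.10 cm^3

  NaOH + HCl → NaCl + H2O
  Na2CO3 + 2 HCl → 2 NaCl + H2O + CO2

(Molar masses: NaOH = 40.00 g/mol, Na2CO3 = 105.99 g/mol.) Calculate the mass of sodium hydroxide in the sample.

0.1633 g

n(HCl) = 0.04210 × 0.4654 = 0.01959 mol
Let x = n(NaOH), y = n(Na2CO3).
Titrant: 1x + 2y = 0.01959;  mass: 40.00x + 105.99y = 0.9853
Solving, x = 4.082 × 10^-3 mol, y = 7.756 × 10^-3 mol
mass of NaOH = 4.082 × 10^-3 × 40.00 = 0.1633 g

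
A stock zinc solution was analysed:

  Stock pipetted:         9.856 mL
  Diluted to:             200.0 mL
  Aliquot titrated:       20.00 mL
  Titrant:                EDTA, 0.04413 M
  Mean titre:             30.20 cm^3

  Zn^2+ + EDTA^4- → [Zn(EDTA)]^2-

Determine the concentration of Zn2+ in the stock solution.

1.352 M

n(EDTA) = 0.03020 × 0.04413 = 1.333 × 10^-3 mol
n(Zn2+) in the aliquot = 1.333 × 10^-3 mol (1:1 ratio)
[Zn2+]_dilute = 1.333 × 10^-3 / 0.02000 = 0.06664 mol/L
Dilution factor = 200.0 / 9.856 = 20.29
[Zn2+]_stock = 0.06664 × 20.29 = 1.352 mol/L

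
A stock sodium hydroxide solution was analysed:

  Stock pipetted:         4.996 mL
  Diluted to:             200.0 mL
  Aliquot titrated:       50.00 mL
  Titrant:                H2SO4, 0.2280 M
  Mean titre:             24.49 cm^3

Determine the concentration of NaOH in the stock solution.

8.941 M

2 NaOH + H2SO4 → Na2SO4 + 2 H2O
n(H2SO4) = 0.02449 × 0.2280 = 5.584 × 10^-3 mol
From the 2:1 ratio, n(NaOH) in the aliquot = 2/1 × 5.584 × 10^-3 = 0.01117 mol
[NaOH]_dilute = 0.01117 / 0.05000 = 0.2233 mol/L
Dilution factor = 200.0 / 4.996 = 40.03
[NaOH]_stock = 0.2233 × 40.03 = 8.941 mol/L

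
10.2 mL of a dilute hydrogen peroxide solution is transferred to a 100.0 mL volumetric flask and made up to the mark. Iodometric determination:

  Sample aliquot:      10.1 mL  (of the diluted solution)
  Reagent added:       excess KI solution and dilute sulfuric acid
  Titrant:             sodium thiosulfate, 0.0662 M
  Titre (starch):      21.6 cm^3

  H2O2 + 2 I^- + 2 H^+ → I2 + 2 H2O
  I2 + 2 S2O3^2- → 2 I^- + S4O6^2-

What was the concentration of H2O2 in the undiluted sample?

0.694 M

n(S2O3^2-) = 0.0216 × 0.0662 = 1.43 × 10^-3 mol
n(I2) = n(S2O3^2-)/2 = 7.15 × 10^-4 mol
n(H2O2) in the aliquot = 7.15 × 10^-4 mol (1:1 ratio)
[H2O2]_dilute = 7.15 × 10^-4 / 0.0101 = 0.0708 mol/L
[H2O2]_original = 0.0708 × 100.0/10.2 = 0.694 mol/L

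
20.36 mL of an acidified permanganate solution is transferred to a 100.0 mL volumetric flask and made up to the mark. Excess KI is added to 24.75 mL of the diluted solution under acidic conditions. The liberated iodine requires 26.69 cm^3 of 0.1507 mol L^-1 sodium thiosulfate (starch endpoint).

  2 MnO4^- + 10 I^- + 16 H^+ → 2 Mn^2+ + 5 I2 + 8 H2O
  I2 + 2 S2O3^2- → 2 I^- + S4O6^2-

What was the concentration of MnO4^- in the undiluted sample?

0.1596 mol/L

n(S2O3^2-) = 0.02669 × 0.1507 = 4.022 × 10^-3 mol
n(I2) = n(S2O3^2-)/2 = 2.011 × 10^-3 mol
From the 2:5 ratio, n(MnO4^-) in the aliquot = 2/5 × 2.011 × 10^-3 = 8.044 × 10^-4 mol
[MnO4^-]_dilute = 8.044 × 10^-4 / 0.02475 = 0.03250 mol/L
[MnO4^-]_original = 0.03250 × 100.0/20.36 = 0.1596 mol/L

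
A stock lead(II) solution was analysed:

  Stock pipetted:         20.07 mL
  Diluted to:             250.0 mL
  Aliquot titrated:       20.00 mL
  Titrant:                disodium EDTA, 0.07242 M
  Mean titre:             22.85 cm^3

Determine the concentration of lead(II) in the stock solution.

1.031 M

Pb^2+ + EDTA^4- → [Pb(EDTA)]^2-
n(EDTA) = 0.02285 × 0.07242 = 1.655 × 10^-3 mol
n(Pb2+) in the aliquot = 1.655 × 10^-3 mol (1:1 ratio)
[Pb2+]_dilute = 1.655 × 10^-3 / 0.02000 = 0.08274 mol/L
Dilution factor = 250.0 / 20.07 = 12.46
[Pb2+]_stock = 0.08274 × 12.46 = 1.031 mol/L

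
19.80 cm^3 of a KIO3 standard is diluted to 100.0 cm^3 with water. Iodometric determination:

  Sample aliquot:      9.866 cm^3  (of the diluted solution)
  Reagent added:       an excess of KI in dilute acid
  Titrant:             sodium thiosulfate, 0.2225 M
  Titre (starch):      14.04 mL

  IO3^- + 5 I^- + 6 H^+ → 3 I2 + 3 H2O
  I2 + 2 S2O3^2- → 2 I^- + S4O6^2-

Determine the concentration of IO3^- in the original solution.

n(S2O3^2-) = 0.01404 × 0.2225 = 3.124 × 10^-3 mol
n(I2) = n(S2O3^2-)/2 = 1.562 × 10^-3 mol
From the 1:3 ratio, n(IO3^-) in the aliquot = 1/3 × 1.562 × 10^-3 = 5.207 × 10^-4 mol
[IO3^-]_dilute = 5.207 × 10^-4 / 0.009866 = 0.05277 mol/L
[IO3^-]_original = 0.05277 × 100.0/19.80 = 0.2665 mol/L

0.2665 M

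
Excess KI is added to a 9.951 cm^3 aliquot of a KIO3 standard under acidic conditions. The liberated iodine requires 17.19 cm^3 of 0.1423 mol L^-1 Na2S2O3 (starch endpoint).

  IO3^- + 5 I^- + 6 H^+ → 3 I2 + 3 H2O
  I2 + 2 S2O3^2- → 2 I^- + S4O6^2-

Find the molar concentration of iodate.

n(S2O3^2-) = 0.01719 × 0.1423 = 2.446 × 10^-3 mol
n(I2) = n(S2O3^2-)/2 = 1.223 × 10^-3 mol
From the 1:3 ratio, n(IO3^-) in the aliquot = 1/3 × 1.223 × 10^-3 = 4.077 × 10^-4 mol
[IO3^-] = 4.077 × 10^-4 / 0.009951 = 0.04097 mol/L

0.04097 mol/L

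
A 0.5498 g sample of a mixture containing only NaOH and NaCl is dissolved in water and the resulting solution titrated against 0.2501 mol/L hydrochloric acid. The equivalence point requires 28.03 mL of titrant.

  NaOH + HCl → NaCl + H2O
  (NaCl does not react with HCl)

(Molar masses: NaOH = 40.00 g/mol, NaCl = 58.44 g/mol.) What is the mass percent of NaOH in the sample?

51.00 %

n(HCl) = 0.02803 × 0.2501 = 7.010 × 10^-3 mol
Let x = n(NaOH), y = n(NaCl).
Titrant: 1x = 7.010 × 10^-3;  mass: 40.00x + 58.44y = 0.5498
Solving, x = 7.010 × 10^-3 mol, y = 4.610 × 10^-3 mol
mass of NaOH = 7.010 × 10^-3 × 40.00 = 0.2804 g
% NaOH = 0.2804 / 0.5498 × 100 = 51.00 %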